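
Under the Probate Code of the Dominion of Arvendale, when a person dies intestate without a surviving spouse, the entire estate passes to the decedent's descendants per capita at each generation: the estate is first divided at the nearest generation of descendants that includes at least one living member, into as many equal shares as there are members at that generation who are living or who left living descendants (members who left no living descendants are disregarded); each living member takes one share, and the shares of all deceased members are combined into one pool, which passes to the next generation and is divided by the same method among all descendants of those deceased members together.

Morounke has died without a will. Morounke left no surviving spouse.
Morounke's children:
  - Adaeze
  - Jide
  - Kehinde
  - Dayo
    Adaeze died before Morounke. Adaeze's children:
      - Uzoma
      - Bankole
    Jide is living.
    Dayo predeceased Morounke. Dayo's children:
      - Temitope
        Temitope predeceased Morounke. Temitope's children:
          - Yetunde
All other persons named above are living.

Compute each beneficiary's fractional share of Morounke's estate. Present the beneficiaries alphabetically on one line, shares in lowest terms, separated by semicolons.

Bankole 1/6; Jide 1/4; Kehinde 1/4; Uzoma 1/6; Yetunde 1/6

There is no surviving spouse, so the entire estate passes to Morounke's descendants per capita at each generation.
At generation 1 (Adaeze, Jide, Kehinde, Dayo) there are 4 shares of (1)/4 = 1/4 each.
Living: Jide and Kehinde — each takes 1/4.
Deceased: Adaeze and Dayo. Their combined 1/2 is pooled and carried to generation 2.
At generation 2 (Uzoma, Bankole, Temitope) there are 3 shares of (1/2)/3 = 1/6 each.
Living: Uzoma and Bankole — each takes 1/6.
Deceased: Temitope. That 1/6 share is carried to generation 3.
At generation 3 (Yetunde) there are 1 shares of (1/6)/1 = 1/6 each.
Living: Yetunde — each takes 1/6.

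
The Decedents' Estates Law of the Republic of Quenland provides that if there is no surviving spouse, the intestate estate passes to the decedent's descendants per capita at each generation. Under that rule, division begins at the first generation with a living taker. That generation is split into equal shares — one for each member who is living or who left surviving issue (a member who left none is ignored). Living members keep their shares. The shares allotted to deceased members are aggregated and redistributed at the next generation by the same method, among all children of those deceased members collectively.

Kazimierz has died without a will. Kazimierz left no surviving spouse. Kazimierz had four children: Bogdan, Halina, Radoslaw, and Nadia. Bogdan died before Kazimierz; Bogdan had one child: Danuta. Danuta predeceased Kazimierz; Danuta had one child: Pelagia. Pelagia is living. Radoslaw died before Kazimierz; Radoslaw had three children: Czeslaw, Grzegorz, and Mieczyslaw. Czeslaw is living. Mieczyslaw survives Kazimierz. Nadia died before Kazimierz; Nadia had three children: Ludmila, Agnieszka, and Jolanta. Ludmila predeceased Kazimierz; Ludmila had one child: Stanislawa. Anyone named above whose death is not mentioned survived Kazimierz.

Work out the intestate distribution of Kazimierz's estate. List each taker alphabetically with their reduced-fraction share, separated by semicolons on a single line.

There is no surviving spouse, so the entire estate passes to Kazimierz's descendants per capita at each generation.
At generation 1 (Bogdan, Halina, Radoslaw, Nadia) there are 4 shares of (1)/4 = 1/4 each.
Living: Halina — each takes 1/4.
Deceased: Bogdan, Radoslaw, and Nadia. Their combined 3/4 is pooled and carried to generation 2.
At generation 2 (Danuta, Czeslaw, Grzegorz, Mieczyslaw, Ludmila, Agnieszka, Jolanta) there are 7 shares of (3/4)/7 = 3/28 each.
Living: Czeslaw, Grzegorz, Mieczyslaw, Agnieszka, and Jolanta — each takes 3/28.
Deceased: Danuta and Ludmila. Their combined 3/14 is pooled and carried to generation 3.
At generation 3 (Pelagia, Stanislawa) there are 2 shares of (3/14)/2 = 3/28 each.
Living: Pelagia and Stanislawa — each takes 3/28.

Agnieszka 3/28; Czeslaw 3/28; Grzegorz 3/28; Halina 1/4; Jolanta 3/28; Mieczyslaw 3/28; Pelagia 3/28; Stanislawa 3/28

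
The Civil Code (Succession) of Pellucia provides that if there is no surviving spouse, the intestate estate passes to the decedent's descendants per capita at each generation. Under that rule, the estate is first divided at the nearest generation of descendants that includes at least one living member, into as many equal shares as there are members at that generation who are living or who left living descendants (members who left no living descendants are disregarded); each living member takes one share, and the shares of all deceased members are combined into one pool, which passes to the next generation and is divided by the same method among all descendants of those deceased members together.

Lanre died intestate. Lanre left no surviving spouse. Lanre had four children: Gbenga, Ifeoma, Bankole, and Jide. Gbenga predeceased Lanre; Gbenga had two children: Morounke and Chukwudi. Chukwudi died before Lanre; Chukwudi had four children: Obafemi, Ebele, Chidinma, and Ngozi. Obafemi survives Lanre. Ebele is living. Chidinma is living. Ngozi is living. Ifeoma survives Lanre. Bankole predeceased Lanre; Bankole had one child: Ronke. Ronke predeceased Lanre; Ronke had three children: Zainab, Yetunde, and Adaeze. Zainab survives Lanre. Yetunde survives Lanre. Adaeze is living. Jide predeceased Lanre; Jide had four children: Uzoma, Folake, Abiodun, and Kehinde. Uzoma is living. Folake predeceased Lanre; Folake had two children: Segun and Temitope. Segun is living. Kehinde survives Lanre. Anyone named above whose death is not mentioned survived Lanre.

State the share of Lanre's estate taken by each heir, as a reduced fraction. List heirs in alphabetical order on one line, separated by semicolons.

There is no surviving spouse, so the entire estate passes to Lanre's descendants per capita at each generation.
At generation 1 (Gbenga, Ifeoma, Bankole, Jide) there are 4 shares of (1)/4 = 1/4 each.
Living: Ifeoma — each takes 1/4.
Deceased: Gbenga, Bankole, and Jide. Their combined 3/4 is pooled and carried to generation 2.
At generation 2 (Morounke, Chukwudi, Ronke, Uzoma, Folake, Abiodun, Kehinde) there are 7 shares of (3/4)/7 = 3/28 each.
Living: Morounke, Uzoma, Abiodun, and Kehinde — each takes 3/28.
Deceased: Chukwudi, Ronke, and Folake. Their combined 9/28 is pooled and carried to generation 3.
At generation 3 (Obafemi, Ebele, Chidinma, Ngozi, Zainab, Yetunde, Adaeze, Segun, Temitope) there are 9 shares of (9/28)/9 = 1/28 each.
Living: Obafemi, Ebele, Chidinma, Ngozi, Zainab, Yetunde, Adaeze, Segun, and Temitope — each takes 1/28.

Abiodun 3/28; Adaeze 1/28; Chidinma 1/28; Ebele 1/28; Ifeoma 1/4; Kehinde 3/28; Morounke 3/28; Ngozi 1/28; Obafemi 1/28; Segun 1/28; Temitope 1/28; Uzoma 3/28; Yetunde 1/28; Zainab 1/28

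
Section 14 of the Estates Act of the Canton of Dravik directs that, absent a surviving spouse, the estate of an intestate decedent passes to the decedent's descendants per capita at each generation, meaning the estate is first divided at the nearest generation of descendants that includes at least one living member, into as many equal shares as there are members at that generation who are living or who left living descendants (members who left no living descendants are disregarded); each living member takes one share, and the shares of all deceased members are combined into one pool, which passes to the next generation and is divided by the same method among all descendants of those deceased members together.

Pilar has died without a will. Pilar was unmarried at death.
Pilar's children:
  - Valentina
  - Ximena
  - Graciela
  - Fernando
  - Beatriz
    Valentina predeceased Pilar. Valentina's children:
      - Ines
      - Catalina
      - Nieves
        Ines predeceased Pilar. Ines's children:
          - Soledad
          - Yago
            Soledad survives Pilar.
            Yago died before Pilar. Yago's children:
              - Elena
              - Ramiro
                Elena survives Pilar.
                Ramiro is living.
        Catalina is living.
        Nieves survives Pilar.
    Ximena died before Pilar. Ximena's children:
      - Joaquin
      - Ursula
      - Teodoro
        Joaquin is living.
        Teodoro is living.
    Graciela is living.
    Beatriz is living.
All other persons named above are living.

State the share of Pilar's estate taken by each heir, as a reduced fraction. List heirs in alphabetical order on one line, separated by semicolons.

Beatriz 1/5; Catalina 1/15; Elena 1/60; Fernando 1/5; Graciela 1/5; Joaquin 1/15; Nieves 1/15; Ramiro 1/60; Soledad 1/30; Teodoro 1/15; Ursula 1/15

There is no surviving spouse, so the entire estate passes to Pilar's descendants per capita at each generation.
At generation 1 (Valentina, Ximena, Graciela, Fernando, Beatriz) there are 5 shares of (1)/5 = 1/5 each.
Living: Graciela, Fernando, and Beatriz — each takes 1/5.
Deceased: Valentina and Ximena. Their combined 2/5 is pooled and carried to generation 2.
At generation 2 (Ines, Catalina, Nieves, Joaquin, Ursula, Teodoro) there are 6 shares of (2/5)/6 = 1/15 each.
Living: Catalina, Nieves, Joaquin, Ursula, and Teodoro — each takes 1/15.
Deceased: Ines. That 1/15 share is carried to generation 3.
At generation 3 (Soledad, Yago) there are 2 shares of (1/15)/2 = 1/30 each.
Living: Soledad — each takes 1/30.
Deceased: Yago. That 1/30 share is carried to generation 4.
At generation 4 (Elena, Ramiro) there are 2 shares of (1/30)/2 = 1/60 each.
Living: Elena and Ramiro — each takes 1/60.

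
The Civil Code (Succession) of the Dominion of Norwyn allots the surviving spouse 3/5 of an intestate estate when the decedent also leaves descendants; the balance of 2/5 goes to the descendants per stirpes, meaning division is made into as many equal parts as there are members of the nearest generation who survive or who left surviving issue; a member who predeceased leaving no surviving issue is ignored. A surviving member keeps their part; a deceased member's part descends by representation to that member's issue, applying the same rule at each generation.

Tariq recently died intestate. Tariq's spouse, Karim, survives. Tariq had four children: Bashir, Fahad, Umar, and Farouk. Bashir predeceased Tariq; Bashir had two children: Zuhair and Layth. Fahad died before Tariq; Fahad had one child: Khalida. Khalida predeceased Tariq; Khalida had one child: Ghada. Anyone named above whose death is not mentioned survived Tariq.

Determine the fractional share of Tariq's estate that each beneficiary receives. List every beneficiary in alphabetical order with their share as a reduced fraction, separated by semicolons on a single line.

Farouk 1/10; Ghada 1/10; Karim 3/5; Layth 1/20; Umar 1/10; Zuhair 1/20

Karim, as surviving spouse, takes 3/5.
The remaining 2/5 passes to Tariq's descendants per stirpes.
The 2/5 is divided into 4 equal shares of 1/10 among Bashir, Fahad, Umar, Farouk.
Bashir predeceased; the 1/10 allotted to Bashir's branch passes to Bashir's issue by representation.
The 1/10 is divided into 2 equal shares of 1/20 among Zuhair, Layth.
Zuhair is living and takes 1/20.
Layth is living and takes 1/20.
Fahad predeceased; the 1/10 allotted to Fahad's branch passes to Fahad's issue by representation.
Khalida's line is the sole branch at this level, so the full 1/10 passes to Khalida's issue by representation.
Ghada is the sole taker at this level and receives the full 1/10.
Umar is living and takes 1/10.
Farouk is living and takes 1/10.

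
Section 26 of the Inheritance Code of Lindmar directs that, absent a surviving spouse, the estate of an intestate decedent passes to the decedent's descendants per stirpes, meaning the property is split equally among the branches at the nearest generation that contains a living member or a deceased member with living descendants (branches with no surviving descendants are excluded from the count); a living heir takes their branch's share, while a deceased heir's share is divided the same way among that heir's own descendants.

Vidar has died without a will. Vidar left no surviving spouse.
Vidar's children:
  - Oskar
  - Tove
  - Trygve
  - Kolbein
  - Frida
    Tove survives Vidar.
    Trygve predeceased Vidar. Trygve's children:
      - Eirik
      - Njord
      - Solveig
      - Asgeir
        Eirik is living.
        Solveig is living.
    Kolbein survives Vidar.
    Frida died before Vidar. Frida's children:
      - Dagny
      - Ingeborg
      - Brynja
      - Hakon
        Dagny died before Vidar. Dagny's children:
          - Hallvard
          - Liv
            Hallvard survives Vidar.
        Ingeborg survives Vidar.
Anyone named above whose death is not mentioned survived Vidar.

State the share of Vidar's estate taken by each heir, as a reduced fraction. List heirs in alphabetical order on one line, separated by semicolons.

Asgeir 1/20; Brynja 1/20; Eirik 1/20; Hakon 1/20; Hallvard 1/40; Ingeborg 1/20; Kolbein 1/5; Liv 1/40; Njord 1/20; Oskar 1/5; Solveig 1/20; Tove 1/5

There is no surviving spouse, so the entire estate passes to Vidar's descendants per stirpes.
The estate is divided into 5 equal shares of 1/5 among Oskar, Tove, Trygve, Kolbein, Frida.
Oskar is living and takes 1/5.
Tove is living and takes 1/5.
Trygve predeceased; the 1/5 allotted to Trygve's branch passes to Trygve's issue by representation.
The 1/5 is divided into 4 equal shares of 1/20 among Eirik, Njord, Solveig, Asgeir.
Eirik is living and takes 1/20.
Njord is living and takes 1/20.
Solveig is living and takes 1/20.
Asgeir is living and takes 1/20.
Kolbein is living and takes 1/5.
Frida predeceased; the 1/5 allotted to Frida's branch passes to Frida's issue by representation.
The 1/5 is divided into 4 equal shares of 1/20 among Dagny, Ingeborg, Brynja, Hakon.
Dagny predeceased; the 1/20 allotted to Dagny's branch passes to Dagny's issue by representation.
The 1/20 is divided into 2 equal shares of 1/40 among Hallvard, Liv.
Hallvard is living and takes 1/40.
Liv is living and takes 1/40.
Ingeborg is living and takes 1/20.
Brynja is living and takes 1/20.
Hakon is living and takes 1/20.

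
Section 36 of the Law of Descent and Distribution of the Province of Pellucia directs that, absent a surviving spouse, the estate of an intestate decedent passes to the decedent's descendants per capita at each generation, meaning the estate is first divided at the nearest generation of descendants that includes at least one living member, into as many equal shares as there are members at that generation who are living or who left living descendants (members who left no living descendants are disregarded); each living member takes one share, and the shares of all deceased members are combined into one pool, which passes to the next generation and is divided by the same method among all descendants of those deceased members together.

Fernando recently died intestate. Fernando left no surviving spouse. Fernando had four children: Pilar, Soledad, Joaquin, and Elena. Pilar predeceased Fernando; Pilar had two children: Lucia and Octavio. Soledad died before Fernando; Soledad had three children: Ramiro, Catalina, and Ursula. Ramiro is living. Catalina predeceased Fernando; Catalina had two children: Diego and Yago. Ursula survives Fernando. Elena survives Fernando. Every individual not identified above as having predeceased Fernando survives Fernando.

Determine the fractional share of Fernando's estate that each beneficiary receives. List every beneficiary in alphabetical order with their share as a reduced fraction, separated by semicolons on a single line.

There is no surviving spouse, so the entire estate passes to Fernando's descendants per capita at each generation.
At generation 1 (Pilar, Soledad, Joaquin, Elena) there are 4 shares of (1)/4 = 1/4 each.
Living: Joaquin and Elena — each takes 1/4.
Deceased: Pilar and Soledad. Their combined 1/2 is pooled and carried to generation 2.
At generation 2 (Lucia, Octavio, Ramiro, Catalina, Ursula) there are 5 shares of (1/2)/5 = 1/10 each.
Living: Lucia, Octavio, Ramiro, and Ursula — each takes 1/10.
Deceased: Catalina. That 1/10 share is carried to generation 3.
At generation 3 (Diego, Yago) there are 2 shares of (1/10)/2 = 1/20 each.
Living: Diego and Yago — each takes 1/20.

Diego 1/20; Elena 1/4; Joaquin 1/4; Lucia 1/10; Octavio 1/10; Ramiro 1/10; Ursula 1/10; Yago 1/20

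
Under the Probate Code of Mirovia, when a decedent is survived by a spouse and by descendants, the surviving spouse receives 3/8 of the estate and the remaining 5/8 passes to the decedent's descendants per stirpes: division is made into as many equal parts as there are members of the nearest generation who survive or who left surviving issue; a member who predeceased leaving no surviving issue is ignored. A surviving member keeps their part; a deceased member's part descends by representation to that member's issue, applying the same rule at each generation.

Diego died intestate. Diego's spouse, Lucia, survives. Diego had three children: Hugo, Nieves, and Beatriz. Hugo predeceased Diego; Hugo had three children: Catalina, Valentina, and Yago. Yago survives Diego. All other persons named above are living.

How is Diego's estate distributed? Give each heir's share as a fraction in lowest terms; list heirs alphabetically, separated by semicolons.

Lucia, as surviving spouse, takes 3/8.
The remaining 5/8 passes to Diego's descendants per stirpes.
The 5/8 is divided into 3 equal shares of 5/24 among Hugo, Nieves, Beatriz.
Hugo predeceased; the 5/24 allotted to Hugo's branch passes to Hugo's issue by representation.
The 5/24 is divided into 3 equal shares of 5/72 among Catalina, Valentina, Yago.
Catalina is living and takes 5/72.
Valentina is living and takes 5/72.
Yago is living and takes 5/72.
Nieves is living and takes 5/24.
Beatriz is living and takes 5/24.

Beatriz 5/24; Catalina 5/72; Lucia 3/8; Nieves 5/24; Valentina 5/72; Yago 5/72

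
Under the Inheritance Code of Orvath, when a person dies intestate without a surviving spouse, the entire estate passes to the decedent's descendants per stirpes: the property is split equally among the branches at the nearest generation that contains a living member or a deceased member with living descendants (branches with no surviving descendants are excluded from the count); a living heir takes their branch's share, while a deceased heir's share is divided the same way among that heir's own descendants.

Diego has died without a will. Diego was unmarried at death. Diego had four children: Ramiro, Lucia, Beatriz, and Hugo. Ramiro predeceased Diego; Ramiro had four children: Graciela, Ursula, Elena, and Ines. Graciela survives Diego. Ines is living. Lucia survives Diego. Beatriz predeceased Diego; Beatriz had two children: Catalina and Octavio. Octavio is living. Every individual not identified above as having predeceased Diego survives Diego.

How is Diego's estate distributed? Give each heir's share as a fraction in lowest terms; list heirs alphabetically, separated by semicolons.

There is no surviving spouse, so the entire estate passes to Diego's descendants per stirpes.
The estate is divided into 4 equal shares of 1/4 among Ramiro, Lucia, Beatriz, Hugo.
Ramiro predeceased; the 1/4 allotted to Ramiro's branch passes to Ramiro's issue by representation.
The 1/4 is divided into 4 equal shares of 1/16 among Graciela, Ursula, Elena, Ines.
Graciela is living and takes 1/16.
Ursula is living and takes 1/16.
Elena is living and takes 1/16.
Ines is living and takes 1/16.
Lucia is living and takes 1/4.
Beatriz predeceased; the 1/4 allotted to Beatriz's branch passes to Beatriz's issue by representation.
The 1/4 is divided into 2 equal shares of 1/8 among Catalina, Octavio.
Catalina is living and takes 1/8.
Octavio is living and takes 1/8.
Hugo is living and takes 1/4.

Catalina 1/8; Elena 1/16; Graciela 1/16; Hugo 1/4; Ines 1/16; Lucia 1/4; Octavio 1/8; Ursula 1/16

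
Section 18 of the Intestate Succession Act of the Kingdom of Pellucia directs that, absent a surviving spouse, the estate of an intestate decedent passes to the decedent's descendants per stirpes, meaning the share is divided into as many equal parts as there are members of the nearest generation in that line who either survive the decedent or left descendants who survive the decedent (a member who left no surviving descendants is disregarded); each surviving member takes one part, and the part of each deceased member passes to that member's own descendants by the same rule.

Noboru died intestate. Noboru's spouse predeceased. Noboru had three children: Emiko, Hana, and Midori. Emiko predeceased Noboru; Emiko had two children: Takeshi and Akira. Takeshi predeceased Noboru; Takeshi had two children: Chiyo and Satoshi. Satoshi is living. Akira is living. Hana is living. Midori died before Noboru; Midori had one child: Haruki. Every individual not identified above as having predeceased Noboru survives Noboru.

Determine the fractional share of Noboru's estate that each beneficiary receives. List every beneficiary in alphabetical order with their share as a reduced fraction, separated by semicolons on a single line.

Akira 1/6; Chiyo 1/12; Hana 1/3; Haruki 1/3; Satoshi 1/12

There is no surviving spouse, so the entire estate passes to Noboru's descendants per stirpes.
The estate is divided into 3 equal shares of 1/3 among Emiko, Hana, Midori.
Emiko predeceased; the 1/3 allotted to Emiko's branch passes to Emiko's issue by representation.
The 1/3 is divided into 2 equal shares of 1/6 among Takeshi, Akira.
Takeshi predeceased; the 1/6 allotted to Takeshi's branch passes to Takeshi's issue by representation.
The 1/6 is divided into 2 equal shares of 1/12 among Chiyo, Satoshi.
Chiyo is living and takes 1/12.
Satoshi is living and takes 1/12.
Akira is living and takes 1/6.
Hana is living and takes 1/3.
Midori predeceased; the 1/3 allotted to Midori's branch passes to Midori's issue by representation.
Haruki is the sole taker at this level and receives the full 1/3.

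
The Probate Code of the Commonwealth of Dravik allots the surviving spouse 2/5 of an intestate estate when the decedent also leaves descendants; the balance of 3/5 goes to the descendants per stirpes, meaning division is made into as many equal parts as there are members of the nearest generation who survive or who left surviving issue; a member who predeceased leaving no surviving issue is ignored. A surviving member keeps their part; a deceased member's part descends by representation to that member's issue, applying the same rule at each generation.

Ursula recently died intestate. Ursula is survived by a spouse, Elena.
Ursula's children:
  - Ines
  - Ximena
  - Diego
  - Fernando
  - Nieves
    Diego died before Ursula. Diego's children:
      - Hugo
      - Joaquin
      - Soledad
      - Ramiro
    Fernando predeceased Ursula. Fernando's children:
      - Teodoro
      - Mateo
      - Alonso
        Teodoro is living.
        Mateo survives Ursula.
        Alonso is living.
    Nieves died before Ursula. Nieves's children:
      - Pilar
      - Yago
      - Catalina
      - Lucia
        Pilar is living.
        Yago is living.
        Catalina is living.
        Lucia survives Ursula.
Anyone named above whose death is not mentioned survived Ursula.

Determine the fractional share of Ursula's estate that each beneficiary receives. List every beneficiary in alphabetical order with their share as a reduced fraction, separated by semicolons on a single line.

Elena, as surviving spouse, takes 2/5.
The remaining 3/5 passes to Ursula's descendants per stirpes.
The 3/5 is divided into 5 equal shares of 3/25 among Ines, Ximena, Diego, Fernando, Nieves.
Ines is living and takes 3/25.
Ximena is living and takes 3/25.
Diego predeceased; the 3/25 allotted to Diego's branch passes to Diego's issue by representation.
The 3/25 is divided into 4 equal shares of 3/100 among Hugo, Joaquin, Soledad, Ramiro.
Hugo is living and takes 3/100.
Joaquin is living and takes 3/100.
Soledad is living and takes 3/100.
Ramiro is living and takes 3/100.
Fernando predeceased; the 3/25 allotted to Fernando's branch passes to Fernando's issue by representation.
The 3/25 is divided into 3 equal shares of 1/25 among Teodoro, Mateo, Alonso.
Teodoro is living and takes 1/25.
Mateo is living and takes 1/25.
Alonso is living and takes 1/25.
Nieves predeceased; the 3/25 allotted to Nieves's branch passes to Nieves's issue by representation.
The 3/25 is divided into 4 equal shares of 3/100 among Pilar, Yago, Catalina, Lucia.
Pilar is living and takes 3/100.
Yago is living and takes 3/100.
Catalina is living and takes 3/100.
Lucia is living and takes 3/100.

Alonso 1/25; Catalina 3/100; Elena 2/5; Hugo 3/100; Ines 3/25; Joaquin 3/100; Lucia 3/100; Mateo 1/25; Pilar 3/100; Ramiro 3/100; Soledad 3/100; Teodoro 1/25; Ximena 3/25; Yago 3/100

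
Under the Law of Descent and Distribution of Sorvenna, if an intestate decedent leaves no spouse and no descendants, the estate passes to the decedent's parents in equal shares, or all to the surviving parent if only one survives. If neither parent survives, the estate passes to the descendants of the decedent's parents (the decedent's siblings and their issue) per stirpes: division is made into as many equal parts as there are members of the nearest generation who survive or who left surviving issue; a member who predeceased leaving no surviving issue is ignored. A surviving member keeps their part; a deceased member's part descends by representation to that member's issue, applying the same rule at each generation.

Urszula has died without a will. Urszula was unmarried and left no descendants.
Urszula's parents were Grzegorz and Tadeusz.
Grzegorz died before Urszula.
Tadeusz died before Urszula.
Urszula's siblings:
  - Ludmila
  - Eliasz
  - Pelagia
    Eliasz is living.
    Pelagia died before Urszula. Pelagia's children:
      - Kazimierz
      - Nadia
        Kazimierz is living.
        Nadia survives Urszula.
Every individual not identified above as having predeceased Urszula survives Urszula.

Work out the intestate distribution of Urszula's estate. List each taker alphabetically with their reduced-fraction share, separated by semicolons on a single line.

Neither parent survives and there are no descendants, so the estate passes to Urszula's siblings and their issue per stirpes.
The estate is divided into 3 equal shares of 1/3 among Ludmila, Eliasz, Pelagia.
Ludmila is living and takes 1/3.
Eliasz is living and takes 1/3.
Pelagia predeceased; the 1/3 allotted to Pelagia's branch passes to Pelagia's issue by representation.
The 1/3 is divided into 2 equal shares of 1/6 among Kazimierz, Nadia.
Kazimierz is living and takes 1/6.
Nadia is living and takes 1/6.

Eliasz 1/3; Kazimierz 1/6; Ludmila 1/3; Nadia 1/6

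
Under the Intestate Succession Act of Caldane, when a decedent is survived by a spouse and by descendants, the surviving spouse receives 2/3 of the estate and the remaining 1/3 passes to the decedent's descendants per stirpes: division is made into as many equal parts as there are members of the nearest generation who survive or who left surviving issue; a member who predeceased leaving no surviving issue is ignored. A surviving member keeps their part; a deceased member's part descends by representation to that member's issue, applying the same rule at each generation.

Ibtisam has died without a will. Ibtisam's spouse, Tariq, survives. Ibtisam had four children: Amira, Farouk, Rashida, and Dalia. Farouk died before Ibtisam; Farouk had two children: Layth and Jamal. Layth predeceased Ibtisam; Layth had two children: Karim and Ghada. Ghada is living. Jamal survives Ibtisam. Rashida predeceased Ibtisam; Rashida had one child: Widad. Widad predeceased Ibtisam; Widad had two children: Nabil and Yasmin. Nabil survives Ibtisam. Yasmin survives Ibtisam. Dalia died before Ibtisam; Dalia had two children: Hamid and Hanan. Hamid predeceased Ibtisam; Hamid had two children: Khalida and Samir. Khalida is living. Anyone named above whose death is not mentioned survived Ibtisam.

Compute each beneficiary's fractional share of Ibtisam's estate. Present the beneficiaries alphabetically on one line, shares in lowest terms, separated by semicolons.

Tariq, as surviving spouse, takes 2/3.
The remaining 1/3 passes to Ibtisam's descendants per stirpes.
The 1/3 is divided into 4 equal shares of 1/12 among Amira, Farouk, Rashida, Dalia.
Amira is living and takes 1/12.
Farouk predeceased; the 1/12 allotted to Farouk's branch passes to Farouk's issue by representation.
The 1/12 is divided into 2 equal shares of 1/24 among Layth, Jamal.
Layth predeceased; the 1/24 allotted to Layth's branch passes to Layth's issue by representation.
The 1/24 is divided into 2 equal shares of 1/48 among Karim, Ghada.
Karim is living and takes 1/48.
Ghada is living and takes 1/48.
Jamal is living and takes 1/24.
Rashida predeceased; the 1/12 allotted to Rashida's branch passes to Rashida's issue by representation.
Widad's line is the sole branch at this level, so the full 1/12 passes to Widad's issue by representation.
The 1/12 is divided into 2 equal shares of 1/24 among Nabil, Yasmin.
Nabil is living and takes 1/24.
Yasmin is living and takes 1/24.
Dalia predeceased; the 1/12 allotted to Dalia's branch passes to Dalia's issue by representation.
The 1/12 is divided into 2 equal shares of 1/24 among Hamid, Hanan.
Hamid predeceased; the 1/24 allotted to Hamid's branch passes to Hamid's issue by representation.
The 1/24 is divided into 2 equal shares of 1/48 among Khalida, Samir.
Khalida is living and takes 1/48.
Samir is living and takes 1/48.
Hanan is living and takes 1/24.

Amira 1/12; Ghada 1/48; Hanan 1/24; Jamal 1/24; Karim 1/48; Khalida 1/48; Nabil 1/24; Samir 1/48; Tariq 2/3; Yasmin 1/24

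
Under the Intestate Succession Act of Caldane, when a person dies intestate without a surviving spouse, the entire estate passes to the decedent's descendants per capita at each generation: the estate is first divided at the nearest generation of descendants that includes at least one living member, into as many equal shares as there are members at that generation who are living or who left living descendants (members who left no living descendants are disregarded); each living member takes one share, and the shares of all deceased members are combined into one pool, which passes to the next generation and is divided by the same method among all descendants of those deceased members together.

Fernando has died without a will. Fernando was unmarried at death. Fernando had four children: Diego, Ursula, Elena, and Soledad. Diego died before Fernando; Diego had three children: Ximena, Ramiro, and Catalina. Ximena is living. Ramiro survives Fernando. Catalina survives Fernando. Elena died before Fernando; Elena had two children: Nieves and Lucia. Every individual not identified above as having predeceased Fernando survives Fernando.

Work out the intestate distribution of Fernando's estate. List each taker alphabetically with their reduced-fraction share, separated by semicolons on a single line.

Catalina 1/10; Lucia 1/10; Nieves 1/10; Ramiro 1/10; Soledad 1/4; Ursula 1/4; Ximena 1/10

There is no surviving spouse, so the entire estate passes to Fernando's descendants per capita at each generation.
At generation 1 (Diego, Ursula, Elena, Soledad) there are 4 shares of (1)/4 = 1/4 each.
Living: Ursula and Soledad — each takes 1/4.
Deceased: Diego and Elena. Their combined 1/2 is pooled and carried to generation 2.
At generation 2 (Ximena, Ramiro, Catalina, Nieves, Lucia) there are 5 shares of (1/2)/5 = 1/10 each.
Living: Ximena, Ramiro, Catalina, Nieves, and Lucia — each takes 1/10.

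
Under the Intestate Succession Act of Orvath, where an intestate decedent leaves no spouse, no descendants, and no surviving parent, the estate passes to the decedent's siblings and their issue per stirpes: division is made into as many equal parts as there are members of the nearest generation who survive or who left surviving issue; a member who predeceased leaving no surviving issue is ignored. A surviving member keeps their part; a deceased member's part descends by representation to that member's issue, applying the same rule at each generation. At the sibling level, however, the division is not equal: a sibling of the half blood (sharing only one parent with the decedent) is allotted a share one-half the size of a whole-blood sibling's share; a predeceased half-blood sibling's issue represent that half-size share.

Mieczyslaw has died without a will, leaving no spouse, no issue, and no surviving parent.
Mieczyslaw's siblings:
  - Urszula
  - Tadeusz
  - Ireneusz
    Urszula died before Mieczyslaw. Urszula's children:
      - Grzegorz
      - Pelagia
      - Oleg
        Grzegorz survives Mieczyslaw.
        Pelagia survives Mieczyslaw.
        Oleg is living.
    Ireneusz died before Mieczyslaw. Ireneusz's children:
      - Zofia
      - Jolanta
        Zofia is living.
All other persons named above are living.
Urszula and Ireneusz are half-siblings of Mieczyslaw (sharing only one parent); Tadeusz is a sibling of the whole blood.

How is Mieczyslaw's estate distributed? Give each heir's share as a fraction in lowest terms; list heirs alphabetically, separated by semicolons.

No spouse, descendants, or parent survives, so the estate passes to Mieczyslaw's siblings per stirpes.
Half-blood siblings count for one-half the weight of whole-blood siblings at the initial division.
Dividing 1 in proportion to weights (total weight 2): Urszula (weight 1/2) → 1/4; Tadeusz (weight 1) → 1/2; Ireneusz (weight 1/2) → 1/4.
Urszula predeceased; the 1/4 allotted to Urszula's branch passes to Urszula's issue by representation.
The 1/4 is divided into 3 equal shares of 1/12 among Grzegorz, Pelagia, Oleg.
Grzegorz is living and takes 1/12.
Pelagia is living and takes 1/12.
Oleg is living and takes 1/12.
Tadeusz is living and takes 1/2.
Ireneusz predeceased; the 1/4 allotted to Ireneusz's branch passes to Ireneusz's issue by representation.
The 1/4 is divided into 2 equal shares of 1/8 among Zofia, Jolanta.
Zofia is living and takes 1/8.
Jolanta is living and takes 1/8.

Grzegorz 1/12; Jolanta 1/8; Oleg 1/12; Pelagia 1/12; Tadeusz 1/2; Zofia 1/8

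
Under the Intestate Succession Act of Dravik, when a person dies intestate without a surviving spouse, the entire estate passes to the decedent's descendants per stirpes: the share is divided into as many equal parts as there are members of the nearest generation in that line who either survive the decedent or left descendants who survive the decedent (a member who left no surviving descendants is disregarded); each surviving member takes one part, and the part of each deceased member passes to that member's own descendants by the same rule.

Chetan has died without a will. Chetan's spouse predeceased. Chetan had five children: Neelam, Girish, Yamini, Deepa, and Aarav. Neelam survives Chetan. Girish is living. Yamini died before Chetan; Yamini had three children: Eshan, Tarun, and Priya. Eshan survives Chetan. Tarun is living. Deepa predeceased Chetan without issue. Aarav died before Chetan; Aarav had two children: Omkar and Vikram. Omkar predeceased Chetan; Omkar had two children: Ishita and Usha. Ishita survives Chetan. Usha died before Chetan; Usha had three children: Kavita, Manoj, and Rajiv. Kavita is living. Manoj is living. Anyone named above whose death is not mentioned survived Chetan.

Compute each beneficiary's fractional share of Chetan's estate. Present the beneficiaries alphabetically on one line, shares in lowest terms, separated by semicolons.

There is no surviving spouse, so the entire estate passes to Chetan's descendants per stirpes.
Deepa left no surviving issue, so that branch lapses and is disregarded.
The estate is divided into 4 equal shares of 1/4 among Neelam, Girish, Yamini, Aarav.
Neelam is living and takes 1/4.
Girish is living and takes 1/4.
Yamini predeceased; the 1/4 allotted to Yamini's branch passes to Yamini's issue by representation.
The 1/4 is divided into 3 equal shares of 1/12 among Eshan, Tarun, Priya.
Eshan is living and takes 1/12.
Tarun is living and takes 1/12.
Priya is living and takes 1/12.
Aarav predeceased; the 1/4 allotted to Aarav's branch passes to Aarav's issue by representation.
The 1/4 is divided into 2 equal shares of 1/8 among Omkar, Vikram.
Omkar predeceased; the 1/8 allotted to Omkar's branch passes to Omkar's issue by representation.
The 1/8 is divided into 2 equal shares of 1/16 among Ishita, Usha.
Ishita is living and takes 1/16.
Usha predeceased; the 1/16 allotted to Usha's branch passes to Usha's issue by representation.
The 1/16 is divided into 3 equal shares of 1/48 among Kavita, Manoj, Rajiv.
Kavita is living and takes 1/48.
Manoj is living and takes 1/48.
Rajiv is living and takes 1/48.
Vikram is living and takes 1/8.

Eshan 1/12; Girish 1/4; Ishita 1/16; Kavita 1/48; Manoj 1/48; Neelam 1/4; Priya 1/12; Rajiv 1/48; Tarun 1/12; Vikram 1/8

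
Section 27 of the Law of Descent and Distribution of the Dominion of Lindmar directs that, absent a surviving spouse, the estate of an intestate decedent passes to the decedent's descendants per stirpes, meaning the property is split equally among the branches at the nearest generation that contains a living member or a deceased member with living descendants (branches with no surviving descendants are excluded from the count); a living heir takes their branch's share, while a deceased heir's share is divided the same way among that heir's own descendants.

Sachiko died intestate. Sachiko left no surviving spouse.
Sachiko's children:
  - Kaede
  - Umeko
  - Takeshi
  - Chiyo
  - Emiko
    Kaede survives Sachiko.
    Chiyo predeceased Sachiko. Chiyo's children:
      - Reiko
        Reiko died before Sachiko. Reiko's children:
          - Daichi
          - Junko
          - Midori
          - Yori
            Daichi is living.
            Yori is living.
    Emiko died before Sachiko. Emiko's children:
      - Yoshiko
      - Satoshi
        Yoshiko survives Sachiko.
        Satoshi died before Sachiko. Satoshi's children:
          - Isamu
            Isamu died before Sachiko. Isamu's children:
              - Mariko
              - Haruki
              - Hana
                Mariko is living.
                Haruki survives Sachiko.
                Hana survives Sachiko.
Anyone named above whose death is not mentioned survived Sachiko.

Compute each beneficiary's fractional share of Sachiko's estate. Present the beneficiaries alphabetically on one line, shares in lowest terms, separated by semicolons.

Daichi 1/20; Hana 1/30; Haruki 1/30; Junko 1/20; Kaede 1/5; Mariko 1/30; Midori 1/20; Takeshi 1/5; Umeko 1/5; Yori 1/20; Yoshiko 1/10

There is no surviving spouse, so the entire estate passes to Sachiko's descendants per stirpes.
The estate is divided into 5 equal shares of 1/5 among Kaede, Umeko, Takeshi, Chiyo, Emiko.
Kaede is living and takes 1/5.
Umeko is living and takes 1/5.
Takeshi is living and takes 1/5.
Chiyo predeceased; the 1/5 allotted to Chiyo's branch passes to Chiyo's issue by representation.
Reiko's line is the sole branch at this level, so the full 1/5 passes to Reiko's issue by representation.
The 1/5 is divided into 4 equal shares of 1/20 among Daichi, Junko, Midori, Yori.
Daichi is living and takes 1/20.
Junko is living and takes 1/20.
Midori is living and takes 1/20.
Yori is living and takes 1/20.
Emiko predeceased; the 1/5 allotted to Emiko's branch passes to Emiko's issue by representation.
The 1/5 is divided into 2 equal shares of 1/10 among Yoshiko, Satoshi.
Yoshiko is living and takes 1/10.
Satoshi predeceased; the 1/10 allotted to Satoshi's branch passes to Satoshi's issue by representation.
Isamu's line is the sole branch at this level, so the full 1/10 passes to Isamu's issue by representation.
The 1/10 is divided into 3 equal shares of 1/30 among Mariko, Haruki, Hana.
Mariko is living and takes 1/30.
Haruki is living and takes 1/30.
Hana is living and takes 1/30.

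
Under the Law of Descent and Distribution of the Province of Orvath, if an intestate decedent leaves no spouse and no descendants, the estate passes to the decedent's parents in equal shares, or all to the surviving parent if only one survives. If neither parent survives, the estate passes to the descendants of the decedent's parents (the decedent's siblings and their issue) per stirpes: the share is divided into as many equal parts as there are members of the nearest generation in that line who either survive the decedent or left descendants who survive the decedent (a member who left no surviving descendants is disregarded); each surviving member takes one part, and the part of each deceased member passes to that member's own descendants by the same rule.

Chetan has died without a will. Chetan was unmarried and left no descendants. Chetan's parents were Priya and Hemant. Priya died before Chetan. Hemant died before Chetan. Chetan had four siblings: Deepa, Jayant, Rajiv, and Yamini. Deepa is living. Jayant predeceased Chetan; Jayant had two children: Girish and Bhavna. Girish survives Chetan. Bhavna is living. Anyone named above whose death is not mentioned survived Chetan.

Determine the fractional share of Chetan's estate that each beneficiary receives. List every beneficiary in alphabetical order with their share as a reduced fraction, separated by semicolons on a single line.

Neither parent survives and there are no descendants, so the estate passes to Chetan's siblings and their issue per stirpes.
The estate is divided into 4 equal shares of 1/4 among Deepa, Jayant, Rajiv, Yamini.
Deepa is living and takes 1/4.
Jayant predeceased; the 1/4 allotted to Jayant's branch passes to Jayant's issue by representation.
The 1/4 is divided into 2 equal shares of 1/8 among Girish, Bhavna.
Girish is living and takes 1/8.
Bhavna is living and takes 1/8.
Rajiv is living and takes 1/4.
Yamini is living and takes 1/4.

Bhavna 1/8; Deepa 1/4; Girish 1/8; Rajiv 1/4; Yamini 1/4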